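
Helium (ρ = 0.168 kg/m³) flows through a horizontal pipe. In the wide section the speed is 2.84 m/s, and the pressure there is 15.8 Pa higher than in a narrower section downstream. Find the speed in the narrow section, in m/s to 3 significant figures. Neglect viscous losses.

Horizontal Bernoulli: P₁ + ½ρv₁² = P₂ + ½ρv₂², so v₂² = v₁² + 2(P₁ − P₂)/ρ.
v₂ = √(2.84² + 2·15.8/0.168) = √(8.07 + 188) = 14.0 m/s.

v₂ ≈ 14.0 m/s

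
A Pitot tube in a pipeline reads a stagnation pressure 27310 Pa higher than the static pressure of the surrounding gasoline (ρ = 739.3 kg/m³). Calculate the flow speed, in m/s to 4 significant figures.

Bernoulli between the free stream and the stagnation point: ½ρv² = P_stag − P_static.
v = √(2ΔP/ρ) = √(2·27310/739.3) = 8.595 m/s.

8.595 m/s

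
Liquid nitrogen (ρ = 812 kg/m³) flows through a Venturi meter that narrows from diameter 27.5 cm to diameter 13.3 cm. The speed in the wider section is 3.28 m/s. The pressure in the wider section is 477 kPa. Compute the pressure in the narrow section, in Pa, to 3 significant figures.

By continuity, v₂ = v₁·A₁/A₂ = 3.28·(594/139) = 14.0 m/s.
With no height change, Bernoulli's equation is P₁ + ½ρv₁² = P₂ + ½ρv₂².
P₂ = P₁ − ½ρ(v₂² − v₁²) = 477000 − ½·812·(14.0² − 3.28²) = 477000 − 75500 = 402000 Pa.

402000 Pa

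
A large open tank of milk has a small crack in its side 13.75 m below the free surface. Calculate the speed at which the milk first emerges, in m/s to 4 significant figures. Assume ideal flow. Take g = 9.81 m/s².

v ≈ 16.42 m/s

The surface is effectively still and both ends are open, so ½v² = gh and v = √(2·9.81·13.75) = 16.42 m/s.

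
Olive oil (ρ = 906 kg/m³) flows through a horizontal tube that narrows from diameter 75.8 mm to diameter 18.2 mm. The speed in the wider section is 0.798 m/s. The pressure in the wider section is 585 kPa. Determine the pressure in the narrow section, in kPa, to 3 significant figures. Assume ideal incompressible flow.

Continuity gives A₁v₁ = A₂v₂, so v₂ = (45.1 cm²)/(2.60 cm²) × 0.798 m/s = 13.8 m/s.
The pipe is horizontal, so Bernoulli reduces to P₁ + ½ρv₁² = P₂ + ½ρv₂².
P₂ = P₁ − ½ρ(v₂² − v₁²) = 585000 − ½·906·(13.8² − 0.798²) = 585000 − 86500 = 498000 Pa.

P₂ ≈ 498 kPa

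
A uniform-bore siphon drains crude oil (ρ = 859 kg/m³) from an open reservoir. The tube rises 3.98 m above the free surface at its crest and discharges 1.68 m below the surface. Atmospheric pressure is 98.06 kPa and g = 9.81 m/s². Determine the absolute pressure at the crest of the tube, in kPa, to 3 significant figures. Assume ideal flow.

The outlet speed comes from Torricelli: v = √(2g·1.68) = 5.74 m/s.
With constant cross-section the crest speed equals v; applying Bernoulli from the surface up to the crest, P_top = P_atm − ½ρv² − ρg·h_top.
P_top = 98060 − ½·859·5.74² − 859·9.81·3.98 = 50400 Pa.

50.4 kPa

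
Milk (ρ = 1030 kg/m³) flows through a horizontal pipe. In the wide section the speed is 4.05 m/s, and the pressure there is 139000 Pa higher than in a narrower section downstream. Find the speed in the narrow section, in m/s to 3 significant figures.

With h₁ = h₂, rearranging Bernoulli gives v₂ = √(v₁² + 2ΔP/ρ).
v₂ = √(4.05² + 2·139000/1030) = √(16.4 + 270) = 16.9 m/s.

v₂ ≈ 16.9 m/s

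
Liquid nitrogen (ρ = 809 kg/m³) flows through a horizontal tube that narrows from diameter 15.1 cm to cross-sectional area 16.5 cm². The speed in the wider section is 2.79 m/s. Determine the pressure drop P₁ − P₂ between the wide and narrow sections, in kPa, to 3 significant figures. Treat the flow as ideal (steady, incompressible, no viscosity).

The volume flow rate is constant, so v₂ = (A₁/A₂)v₁ = (179/16.5)·2.79 = 30.3 m/s.
Along the horizontal streamline, P + ½ρv² is constant.
P₁ − P₂ = ½·809·(30.3² − 2.79²) = ½·809·909 = 368000 Pa.

ΔP ≈ 368 kPa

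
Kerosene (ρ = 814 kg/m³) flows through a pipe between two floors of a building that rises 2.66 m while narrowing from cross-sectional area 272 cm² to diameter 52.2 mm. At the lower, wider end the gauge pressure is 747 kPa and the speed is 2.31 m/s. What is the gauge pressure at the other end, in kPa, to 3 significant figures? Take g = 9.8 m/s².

P₂ = 377 kPa

Continuity gives A₁v₁ = A₂v₂, so v₂ = (272 cm²)/(21.4 cm²) × 2.31 m/s = 29.4 m/s.
Bernoulli: P₁ + ½ρv₁² + ρg h₁ = P₂ + ½ρv₂² + ρg h₂, so P₂ = P₁ + ½ρ(v₁² − v₂²) − ρg(h₂ − h₁).
P₂ = 747000 + ½·814·(2.31² − 29.4²) − 814·9.8·(+2.66) = 747000 + (-349000) − (21200) = 377000 Pa.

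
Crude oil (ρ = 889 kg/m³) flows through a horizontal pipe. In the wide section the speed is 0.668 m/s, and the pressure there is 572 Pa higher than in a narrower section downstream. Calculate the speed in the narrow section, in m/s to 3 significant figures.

v₂ = 1.32 m/s

With h₁ = h₂, rearranging Bernoulli gives v₂ = √(v₁² + 2ΔP/ρ).
v₂ = √(0.668² + 2·572/889) = √(0.446 + 1.29) = 1.32 m/s.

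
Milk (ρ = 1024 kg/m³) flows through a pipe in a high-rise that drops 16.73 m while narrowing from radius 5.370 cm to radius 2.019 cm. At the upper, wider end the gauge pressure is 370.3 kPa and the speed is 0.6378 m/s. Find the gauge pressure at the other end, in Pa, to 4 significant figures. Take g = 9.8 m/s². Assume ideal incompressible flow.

P₂ ≈ 528000 Pa

Continuity gives A₁v₁ = A₂v₂, so v₂ = (90.59 cm²)/(12.81 cm²) × 0.6378 m/s = 4.512 m/s.
Bernoulli: P₁ + ½ρv₁² + ρg h₁ = P₂ + ½ρv₂² + ρg h₂, so P₂ = P₁ + ½ρ(v₁² − v₂²) − ρg(h₂ − h₁).
P₂ = 370300 + ½·1024·(0.6378² − 4.512²) − 1024·9.8·(−16.73) = 370300 + (-10210) − (-167900) = 528000 Pa.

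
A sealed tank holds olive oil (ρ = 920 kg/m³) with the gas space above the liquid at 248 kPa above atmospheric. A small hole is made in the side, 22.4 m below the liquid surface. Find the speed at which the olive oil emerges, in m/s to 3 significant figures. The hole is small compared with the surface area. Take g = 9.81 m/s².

v ≈ 31.3 m/s

Take point 1 at the surface (v₁ ≈ 0) and point 2 at the hole (at atmospheric pressure). Bernoulli: P₁ + ρg h = P_atm + ½ρv₂².
With P₁ − P_atm = 248000 Pa, v₂ = √(2gh + 2ΔP/ρ) = √(2·9.81·22.4 + 2·248000/920) = 31.3 m/s.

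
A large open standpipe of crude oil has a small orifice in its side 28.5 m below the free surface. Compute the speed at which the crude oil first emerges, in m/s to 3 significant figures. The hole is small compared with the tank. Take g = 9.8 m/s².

v ≈ 23.6 m/s

Torricelli's result v = √(2gh) gives v = √(2·9.8·28.5) = 23.6 m/s.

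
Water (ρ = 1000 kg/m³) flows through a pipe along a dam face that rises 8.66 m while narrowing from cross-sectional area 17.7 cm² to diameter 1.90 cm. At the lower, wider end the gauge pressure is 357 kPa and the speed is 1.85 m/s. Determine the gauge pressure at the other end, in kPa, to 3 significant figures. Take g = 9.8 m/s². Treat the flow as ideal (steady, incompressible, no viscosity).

P₂ = 207 kPa

The volume flow rate is constant, so v₂ = (A₁/A₂)v₁ = (17.7/2.84)·1.85 = 11.5 m/s.
Bernoulli: P₁ + ½ρv₁² + ρg h₁ = P₂ + ½ρv₂² + ρg h₂, so P₂ = P₁ + ½ρ(v₁² − v₂²) − ρg(h₂ − h₁).
P₂ = 357000 + ½·1000·(1.85² − 11.5²) − 1000·9.8·(+8.66) = 357000 + (-65000) − (84900) = 207000 Pa.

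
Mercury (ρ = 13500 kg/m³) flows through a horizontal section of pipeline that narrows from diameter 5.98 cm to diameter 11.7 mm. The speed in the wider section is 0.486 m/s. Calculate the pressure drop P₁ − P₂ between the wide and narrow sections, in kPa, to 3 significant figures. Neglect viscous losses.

ΔP ≈ 1090 kPa

Mass conservation (A₁v₁ = A₂v₂) gives v₂ = 0.486 × 28.1/1.08 = 12.7 m/s.
Along the horizontal streamline, P + ½ρv² is constant.
P₁ − P₂ = ½·13500·(12.7² − 0.486²) = ½·13500·161 = 1090000 Pa.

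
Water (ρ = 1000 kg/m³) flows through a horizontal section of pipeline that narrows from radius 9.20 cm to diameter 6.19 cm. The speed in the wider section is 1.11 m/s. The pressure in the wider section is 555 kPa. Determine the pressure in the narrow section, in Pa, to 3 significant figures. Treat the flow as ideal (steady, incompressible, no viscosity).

508000 Pa

Mass conservation (A₁v₁ = A₂v₂) gives v₂ = 1.11 × 266/30.1 = 9.81 m/s.
With no height change, Bernoulli's equation is P₁ + ½ρv₁² = P₂ + ½ρv₂².
P₂ = P₁ − ½ρ(v₂² − v₁²) = 555000 − ½·1000·(9.81² − 1.11²) = 555000 − 47500 = 508000 Pa.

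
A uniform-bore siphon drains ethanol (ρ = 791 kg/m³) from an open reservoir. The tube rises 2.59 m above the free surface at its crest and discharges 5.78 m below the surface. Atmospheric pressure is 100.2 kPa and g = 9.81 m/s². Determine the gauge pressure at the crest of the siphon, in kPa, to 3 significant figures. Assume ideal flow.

From the surface to the outlet (both open to atmosphere, surface at rest): v = √(2g·h_out) = √(2·9.81·5.78) = 10.6 m/s.
The bore is uniform, so the speed at the crest is the same v. Bernoulli surface→crest: P_atm = P_top + ½ρv² + ρg·h_top.
P_top = 100200 − ½·791·10.6² − 791·9.81·2.59 = 35300 Pa. So P_gauge = P_top − P_atm = -64900 Pa.

P_gauge ≈ -64.9 kPa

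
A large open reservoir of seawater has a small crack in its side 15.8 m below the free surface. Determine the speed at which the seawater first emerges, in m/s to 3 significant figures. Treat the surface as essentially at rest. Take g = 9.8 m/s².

The surface is effectively still and both ends are open, so ½v² = gh and v = √(2·9.8·15.8) = 17.6 m/s.

v = 17.6 m/s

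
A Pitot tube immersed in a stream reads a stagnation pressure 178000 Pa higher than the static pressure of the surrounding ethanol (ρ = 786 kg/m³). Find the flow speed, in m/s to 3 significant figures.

v ≈ 21.3 m/s

At the stagnation point the flow is brought to rest, so Bernoulli gives P_stag − P_static = ½ρv².
v = √(2ΔP/ρ) = √(2·178000/786) = 21.3 m/s.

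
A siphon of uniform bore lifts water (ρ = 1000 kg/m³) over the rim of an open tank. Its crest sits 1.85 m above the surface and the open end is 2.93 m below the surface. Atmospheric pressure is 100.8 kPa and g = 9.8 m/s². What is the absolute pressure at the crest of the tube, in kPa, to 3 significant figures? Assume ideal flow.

Bernoulli surface→outlet gives ½v² = g·h_out, so v = √(2·9.8·2.93) = 7.58 m/s.
The bore is uniform, so the speed at the crest is the same v. Bernoulli surface→crest: P_atm = P_top + ½ρv² + ρg·h_top.
P_top = 100800 − ½·1000·7.58² − 1000·9.8·1.85 = 54000 Pa.

P_top = 54.0 kPa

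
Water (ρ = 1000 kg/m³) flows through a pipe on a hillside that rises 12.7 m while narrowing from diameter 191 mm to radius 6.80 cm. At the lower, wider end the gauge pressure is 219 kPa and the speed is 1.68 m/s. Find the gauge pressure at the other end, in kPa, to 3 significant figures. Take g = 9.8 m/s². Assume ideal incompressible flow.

P₂ = 90.5 kPa

Continuity gives A₁v₁ = A₂v₂, so v₂ = (287 cm²)/(145 cm²) × 1.68 m/s = 3.31 m/s.
Applying Bernoulli between the two ends and solving for P₂: P₂ = P₁ + ½ρ(v₁² − v₂²) − ρgΔh.
P₂ = 219000 + ½·1000·(1.68² − 3.31²) − 1000·9.8·(+12.7) = 219000 + (-4080) − (124000) = 90500 Pa.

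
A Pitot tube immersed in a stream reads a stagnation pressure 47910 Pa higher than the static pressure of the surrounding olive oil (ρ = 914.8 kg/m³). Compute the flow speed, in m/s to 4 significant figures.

At the stagnation point the flow is brought to rest, so Bernoulli gives P_stag − P_static = ½ρv².
v = √(2ΔP/ρ) = √(2·47910/914.8) = 10.23 m/s.

v ≈ 10.23 m/s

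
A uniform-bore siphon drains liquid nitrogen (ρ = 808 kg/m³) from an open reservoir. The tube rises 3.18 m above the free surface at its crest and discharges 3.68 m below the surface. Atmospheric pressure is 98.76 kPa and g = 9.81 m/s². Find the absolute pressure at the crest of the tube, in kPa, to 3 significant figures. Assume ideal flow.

P_top ≈ 44.4 kPa

From the surface to the outlet (both open to atmosphere, surface at rest): v = √(2g·h_out) = √(2·9.81·3.68) = 8.50 m/s.
Continuity keeps v the same throughout the tube; from surface to crest, P_atm + 0 = P_top + ½ρv² + ρg·h_top.
P_top = 98760 − ½·808·8.50² − 808·9.81·3.18 = 44400 Pa.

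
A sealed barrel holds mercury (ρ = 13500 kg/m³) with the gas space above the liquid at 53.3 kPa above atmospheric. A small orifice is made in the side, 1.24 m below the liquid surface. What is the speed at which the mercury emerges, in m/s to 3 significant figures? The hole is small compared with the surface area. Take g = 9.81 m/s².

Take point 1 at the surface (v₁ ≈ 0) and point 2 at the hole (at atmospheric pressure). Bernoulli: P₁ + ρg h = P_atm + ½ρv₂².
With P₁ − P_atm = 53300 Pa, v₂ = √(2gh + 2ΔP/ρ) = √(2·9.81·1.24 + 2·53300/13500) = 5.68 m/s.

v = 5.68 m/s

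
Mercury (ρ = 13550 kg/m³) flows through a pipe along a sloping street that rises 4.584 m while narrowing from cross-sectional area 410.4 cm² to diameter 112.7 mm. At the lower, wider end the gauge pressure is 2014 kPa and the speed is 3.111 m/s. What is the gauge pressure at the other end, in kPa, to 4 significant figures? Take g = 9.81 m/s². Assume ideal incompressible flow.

P₂ ≈ 360.4 kPa

By continuity, v₂ = v₁·A₁/A₂ = 3.111·(410.4/99.76) = 12.80 m/s.
Bernoulli: P₁ + ½ρv₁² + ρg h₁ = P₂ + ½ρv₂² + ρg h₂, so P₂ = P₁ + ½ρ(v₁² − v₂²) − ρg(h₂ − h₁).
P₂ = 2014000 + ½·13550·(3.111² − 12.80²) − 13550·9.81·(+4.584) = 2014000 + (-1044000) − (609300) = 360400 Pa.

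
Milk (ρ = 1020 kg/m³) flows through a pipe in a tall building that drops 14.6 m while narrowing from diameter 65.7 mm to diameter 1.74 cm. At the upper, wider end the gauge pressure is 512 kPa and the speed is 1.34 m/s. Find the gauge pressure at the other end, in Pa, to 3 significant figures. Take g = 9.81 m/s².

P₂ ≈ 473000 Pa

Mass conservation (A₁v₁ = A₂v₂) gives v₂ = 1.34 × 33.9/2.38 = 19.1 m/s.
Bernoulli: P₁ + ½ρv₁² + ρg h₁ = P₂ + ½ρv₂² + ρg h₂, so P₂ = P₁ + ½ρ(v₁² − v₂²) − ρg(h₂ − h₁).
P₂ = 512000 + ½·1020·(1.34² − 19.1²) − 1020·9.81·(−14.6) = 512000 + (-185000) − (-146000) = 473000 Pa.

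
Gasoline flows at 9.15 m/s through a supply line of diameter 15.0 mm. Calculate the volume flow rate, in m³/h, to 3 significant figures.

Q ≈ 5.82 m³/h

Q = A·v = 0.000177 m² × 9.15 m/s = 0.00162 m³/s.
Converting: 0.00162 m³/s × 3600 = 5.82 m³/h.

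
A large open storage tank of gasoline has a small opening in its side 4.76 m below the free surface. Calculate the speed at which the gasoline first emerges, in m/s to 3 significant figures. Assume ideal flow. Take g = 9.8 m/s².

9.66 m/s

Torricelli's result v = √(2gh) gives v = √(2·9.8·4.76) = 9.66 m/s.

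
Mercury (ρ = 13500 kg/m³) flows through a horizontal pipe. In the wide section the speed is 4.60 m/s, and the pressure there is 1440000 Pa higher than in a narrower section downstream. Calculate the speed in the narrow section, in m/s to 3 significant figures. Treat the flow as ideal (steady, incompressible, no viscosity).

v₂ = 15.3 m/s

With h₁ = h₂, rearranging Bernoulli gives v₂ = √(v₁² + 2ΔP/ρ).
v₂ = √(4.60² + 2·1440000/13500) = √(21.2 + 213) = 15.3 m/s.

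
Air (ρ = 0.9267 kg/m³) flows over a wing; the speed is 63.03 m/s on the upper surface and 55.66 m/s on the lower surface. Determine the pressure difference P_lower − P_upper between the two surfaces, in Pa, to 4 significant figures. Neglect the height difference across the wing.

405.3 Pa

The pressure is lower where the speed is higher: ΔP = ½ρ(v_up² − v_low²).
ΔP = ½·0.9267·(63.03² − 55.66²) = 405.3 Pa.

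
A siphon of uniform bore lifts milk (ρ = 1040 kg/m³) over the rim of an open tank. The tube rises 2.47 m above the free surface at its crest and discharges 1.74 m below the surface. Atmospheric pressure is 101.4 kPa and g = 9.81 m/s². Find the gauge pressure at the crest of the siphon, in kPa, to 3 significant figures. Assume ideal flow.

Bernoulli surface→outlet gives ½v² = g·h_out, so v = √(2·9.81·1.74) = 5.84 m/s.
The bore is uniform, so the speed at the crest is the same v. Bernoulli surface→crest: P_atm = P_top + ½ρv² + ρg·h_top.
P_top = 101400 − ½·1040·5.84² − 1040·9.81·2.47 = 58400 Pa. So P_gauge = P_top − P_atm = -43000 Pa.

P_gauge ≈ -43.0 kPa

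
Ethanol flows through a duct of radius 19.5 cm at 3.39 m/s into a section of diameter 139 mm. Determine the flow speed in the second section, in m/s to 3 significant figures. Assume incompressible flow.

v₂ ≈ 26.7 m/s

By continuity, v₂ = v₁·A₁/A₂ = 3.39·(1190/152) = 26.7 m/s.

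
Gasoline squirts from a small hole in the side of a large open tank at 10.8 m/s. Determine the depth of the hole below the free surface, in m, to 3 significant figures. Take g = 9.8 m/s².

h ≈ 5.95 m

Inverting v = √(2gh) gives h = v² / 2g.
h = 10.8²/(2·9.8) = 117/19.60 = 5.95 m.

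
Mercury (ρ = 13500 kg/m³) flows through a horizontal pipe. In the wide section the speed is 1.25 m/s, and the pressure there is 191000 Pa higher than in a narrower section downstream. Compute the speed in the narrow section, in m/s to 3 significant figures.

Along the level pipe P + ½ρv² is conserved, hence v₂² = v₁² + 2(P₁ − P₂)/ρ.
v₂ = √(1.25² + 2·191000/13500) = √(1.56 + 28.3) = 5.46 m/s.

v₂ ≈ 5.46 m/s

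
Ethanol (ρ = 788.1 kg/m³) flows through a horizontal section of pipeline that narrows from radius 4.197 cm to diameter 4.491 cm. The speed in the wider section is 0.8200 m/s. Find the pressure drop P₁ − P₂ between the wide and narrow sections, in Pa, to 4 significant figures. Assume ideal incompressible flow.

ΔP ≈ 2969 Pa

Continuity gives A₁v₁ = A₂v₂, so v₂ = (55.34 cm²)/(15.84 cm²) × 0.8200 m/s = 2.865 m/s.
Along the horizontal streamline, P + ½ρv² is constant.
P₁ − P₂ = ½·788.1·(2.865² − 0.8200²) = ½·788.1·7.534 = 2969 Pa.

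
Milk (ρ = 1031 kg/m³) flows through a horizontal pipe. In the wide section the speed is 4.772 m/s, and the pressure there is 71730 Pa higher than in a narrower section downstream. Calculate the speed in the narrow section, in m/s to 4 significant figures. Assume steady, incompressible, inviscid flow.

v₂ = 12.72 m/s

Along the level pipe P + ½ρv² is conserved, hence v₂² = v₁² + 2(P₁ − P₂)/ρ.
v₂ = √(4.772² + 2·71730/1031) = √(22.77 + 139.1) = 12.72 m/s.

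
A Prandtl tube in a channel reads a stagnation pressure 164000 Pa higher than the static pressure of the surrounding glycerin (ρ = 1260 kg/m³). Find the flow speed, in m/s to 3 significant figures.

v = 16.1 m/s

Bernoulli between the free stream and the stagnation point: ½ρv² = P_stag − P_static.
v = √(2ΔP/ρ) = √(2·164000/1260) = 16.1 m/s.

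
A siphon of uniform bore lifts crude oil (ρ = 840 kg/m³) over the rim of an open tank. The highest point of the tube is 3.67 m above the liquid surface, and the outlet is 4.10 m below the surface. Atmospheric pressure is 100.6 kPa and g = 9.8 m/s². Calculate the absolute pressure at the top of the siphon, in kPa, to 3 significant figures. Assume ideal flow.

36.6 kPa

From the surface to the outlet (both open to atmosphere, surface at rest): v = √(2g·h_out) = √(2·9.8·4.10) = 8.96 m/s.
With constant cross-section the crest speed equals v; applying Bernoulli from the surface up to the crest, P_top = P_atm − ½ρv² − ρg·h_top.
P_top = 100600 − ½·840·8.96² − 840·9.8·3.67 = 36600 Pa.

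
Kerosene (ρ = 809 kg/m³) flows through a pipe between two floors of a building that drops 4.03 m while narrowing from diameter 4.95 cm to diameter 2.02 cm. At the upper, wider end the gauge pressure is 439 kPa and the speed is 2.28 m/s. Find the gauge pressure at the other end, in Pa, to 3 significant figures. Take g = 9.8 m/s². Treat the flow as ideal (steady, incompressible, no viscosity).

Mass conservation (A₁v₁ = A₂v₂) gives v₂ = 2.28 × 19.2/3.20 = 13.7 m/s.
Bernoulli: P₁ + ½ρv₁² + ρg h₁ = P₂ + ½ρv₂² + ρg h₂, so P₂ = P₁ + ½ρ(v₁² − v₂²) − ρg(h₂ − h₁).
P₂ = 439000 + ½·809·(2.28² − 13.7²) − 809·9.8·(−4.03) = 439000 + (-73700) − (-32000) = 397000 Pa.

P₂ = 397000 Pa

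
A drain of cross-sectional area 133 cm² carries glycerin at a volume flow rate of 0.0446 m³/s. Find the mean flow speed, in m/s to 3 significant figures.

v = 3.35 m/s

Q = 0.0446 m³/s = 0.0446 m³/s.
v = Q/A = 0.0446 / 0.0133 = 3.35 m/s.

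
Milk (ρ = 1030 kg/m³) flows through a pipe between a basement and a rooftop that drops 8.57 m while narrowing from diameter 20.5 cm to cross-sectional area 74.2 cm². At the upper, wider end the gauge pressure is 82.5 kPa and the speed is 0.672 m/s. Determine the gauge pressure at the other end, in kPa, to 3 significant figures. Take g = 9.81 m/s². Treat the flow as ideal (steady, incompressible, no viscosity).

165 kPa

Continuity gives A₁v₁ = A₂v₂, so v₂ = (330 cm²)/(74.2 cm²) × 0.672 m/s = 2.99 m/s.
Energy conservation along the streamline gives P₂ = P₁ − ½ρ(v₂² − v₁²) − ρg(h₂ − h₁).
P₂ = 82500 + ½·1030·(0.672² − 2.99²) − 1030·9.81·(−8.57) = 82500 + (-4370) − (-86600) = 165000 Pa.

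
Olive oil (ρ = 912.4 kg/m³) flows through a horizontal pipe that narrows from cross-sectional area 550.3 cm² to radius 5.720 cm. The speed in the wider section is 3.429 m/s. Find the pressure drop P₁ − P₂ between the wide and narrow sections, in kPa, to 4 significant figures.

ΔP = 148.4 kPa

Mass conservation (A₁v₁ = A₂v₂) gives v₂ = 3.429 × 550.3/102.8 = 18.36 m/s.
Bernoulli (h₁ = h₂): P₁ − P₂ = ½ρ(v₂² − v₁²).
P₁ − P₂ = ½·912.4·(18.36² − 3.429²) = ½·912.4·325.3 = 148400 Pa.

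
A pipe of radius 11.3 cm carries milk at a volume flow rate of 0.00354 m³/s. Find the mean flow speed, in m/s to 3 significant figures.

v ≈ 0.0882 m/s

Q = 0.00354 m³/s = 0.00354 m³/s.
v = Q/A = 0.00354 / 0.0401 = 0.0882 m/s.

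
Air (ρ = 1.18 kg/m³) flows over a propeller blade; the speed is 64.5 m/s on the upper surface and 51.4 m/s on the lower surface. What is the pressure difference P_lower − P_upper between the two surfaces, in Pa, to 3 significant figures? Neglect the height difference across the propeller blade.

The pressure is lower where the speed is higher: ΔP = ½ρ(v_up² − v_low²).
ΔP = ½·1.18·(64.5² − 51.4²) = 896 Pa.

ΔP = 896 Pa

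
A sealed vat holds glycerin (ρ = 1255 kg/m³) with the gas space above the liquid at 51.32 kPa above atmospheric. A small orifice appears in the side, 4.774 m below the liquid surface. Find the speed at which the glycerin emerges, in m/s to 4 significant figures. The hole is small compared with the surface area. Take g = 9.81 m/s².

Take point 1 at the surface (v₁ ≈ 0) and point 2 at the hole (at atmospheric pressure). Bernoulli: P₁ + ρg h = P_atm + ½ρv₂².
With P₁ − P_atm = 51320 Pa, v₂ = √(2gh + 2ΔP/ρ) = √(2·9.81·4.774 + 2·51320/1255) = 13.25 m/s.

v ≈ 13.25 m/s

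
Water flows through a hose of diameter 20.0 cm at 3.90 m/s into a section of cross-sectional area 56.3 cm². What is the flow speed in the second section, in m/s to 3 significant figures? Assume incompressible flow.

v₂ ≈ 21.8 m/s

The volume flow rate is constant, so v₂ = (A₁/A₂)v₁ = (314/56.3)·3.90 = 21.8 m/s.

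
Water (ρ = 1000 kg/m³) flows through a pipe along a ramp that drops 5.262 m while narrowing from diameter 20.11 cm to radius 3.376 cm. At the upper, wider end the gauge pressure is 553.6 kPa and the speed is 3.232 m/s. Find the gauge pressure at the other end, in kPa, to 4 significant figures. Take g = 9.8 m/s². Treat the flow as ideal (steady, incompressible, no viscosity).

Mass conservation (A₁v₁ = A₂v₂) gives v₂ = 3.232 × 317.6/35.81 = 28.67 m/s.
Applying Bernoulli between the two ends and solving for P₂: P₂ = P₁ + ½ρ(v₁² − v₂²) − ρgΔh.
P₂ = 553600 + ½·1000·(3.232² − 28.67²) − 1000·9.8·(−5.262) = 553600 + (-405800) − (-51570) = 199400 Pa.

199.4 kPa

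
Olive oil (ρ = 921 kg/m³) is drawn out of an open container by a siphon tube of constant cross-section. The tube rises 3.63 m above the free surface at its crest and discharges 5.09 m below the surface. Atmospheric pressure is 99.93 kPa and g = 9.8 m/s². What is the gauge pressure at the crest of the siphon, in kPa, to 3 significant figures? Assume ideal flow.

The outlet speed comes from Torricelli: v = √(2g·5.09) = 9.99 m/s.
With constant cross-section the crest speed equals v; applying Bernoulli from the surface up to the crest, P_top = P_atm − ½ρv² − ρg·h_top.
P_top = 99930 − ½·921·9.99² − 921·9.8·3.63 = 21200 Pa. So P_gauge = P_top − P_atm = -78700 Pa.

P_gauge ≈ -78.7 kPa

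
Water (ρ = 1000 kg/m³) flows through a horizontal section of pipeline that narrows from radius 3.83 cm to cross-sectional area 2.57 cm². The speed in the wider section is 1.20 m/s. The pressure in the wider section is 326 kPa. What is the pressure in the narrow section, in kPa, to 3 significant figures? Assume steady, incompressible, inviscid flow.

Continuity gives A₁v₁ = A₂v₂, so v₂ = (46.1 cm²)/(2.57 cm²) × 1.20 m/s = 21.5 m/s.
Bernoulli (h₁ = h₂): P₁ − P₂ = ½ρ(v₂² − v₁²).
P₂ = P₁ − ½ρ(v₂² − v₁²) = 326000 − ½·1000·(21.5² − 1.20²) = 326000 − 231000 = 95200 Pa.

P₂ = 95.2 kPa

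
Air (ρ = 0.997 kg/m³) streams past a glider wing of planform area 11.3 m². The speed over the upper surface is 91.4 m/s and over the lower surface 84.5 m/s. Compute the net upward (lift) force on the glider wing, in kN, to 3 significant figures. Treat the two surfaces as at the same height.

F ≈ 6.84 kN

From P + ½ρv² = const at equal height, P_low − P_up = ½ρ(v_up² − v_low²).
ΔP = ½·0.997·(91.4² − 84.5²) = 605 Pa.
Lift = ΔP · A = 605 × 11.3 = 6840 N.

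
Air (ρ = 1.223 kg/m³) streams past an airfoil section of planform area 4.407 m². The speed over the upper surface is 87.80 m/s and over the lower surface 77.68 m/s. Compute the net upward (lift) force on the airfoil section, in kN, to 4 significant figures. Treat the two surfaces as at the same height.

F ≈ 4.513 kN

With equal heights on the two surfaces, Bernoulli gives P_lower − P_upper = ½ρ(v_upper² − v_lower²).
ΔP = ½·1.223·(87.80² − 77.68²) = 1024 Pa.
Lift = ΔP · A = 1024 × 4.407 = 4513 N.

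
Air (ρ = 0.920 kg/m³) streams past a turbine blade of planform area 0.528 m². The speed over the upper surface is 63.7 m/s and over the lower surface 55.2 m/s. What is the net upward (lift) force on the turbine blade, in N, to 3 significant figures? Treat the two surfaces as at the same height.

From P + ½ρv² = const at equal height, P_low − P_up = ½ρ(v_up² − v_low²).
ΔP = ½·0.920·(63.7² − 55.2²) = 465 Pa.
Lift = ΔP · A = 465 × 0.528 = 245 N.

245 N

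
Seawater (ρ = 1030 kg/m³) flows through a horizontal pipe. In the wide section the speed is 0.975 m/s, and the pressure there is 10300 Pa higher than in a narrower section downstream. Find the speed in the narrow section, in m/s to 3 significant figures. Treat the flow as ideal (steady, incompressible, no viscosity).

Horizontal Bernoulli: P₁ + ½ρv₁² = P₂ + ½ρv₂², so v₂² = v₁² + 2(P₁ − P₂)/ρ.
v₂ = √(0.975² + 2·10300/1030) = √(0.951 + 20.0) = 4.58 m/s.

v₂ ≈ 4.58 m/s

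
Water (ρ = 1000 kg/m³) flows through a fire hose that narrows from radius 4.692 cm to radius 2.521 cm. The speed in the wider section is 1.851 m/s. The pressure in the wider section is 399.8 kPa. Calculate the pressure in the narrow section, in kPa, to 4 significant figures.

P₂ = 381.0 kPa

By continuity, v₂ = v₁·A₁/A₂ = 1.851·(69.16/19.97) = 6.412 m/s.
With no height change, Bernoulli's equation is P₁ + ½ρv₁² = P₂ + ½ρv₂².
P₂ = P₁ − ½ρ(v₂² − v₁²) = 399800 − ½·1000·(6.412² − 1.851²) = 399800 − 18840 = 381000 Pa.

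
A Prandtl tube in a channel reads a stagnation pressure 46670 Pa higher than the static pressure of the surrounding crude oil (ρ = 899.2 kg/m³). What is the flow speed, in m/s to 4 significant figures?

At the stagnation point the flow is brought to rest, so Bernoulli gives P_stag − P_static = ½ρv².
v = √(2ΔP/ρ) = √(2·46670/899.2) = 10.19 m/s.

v ≈ 10.19 m/s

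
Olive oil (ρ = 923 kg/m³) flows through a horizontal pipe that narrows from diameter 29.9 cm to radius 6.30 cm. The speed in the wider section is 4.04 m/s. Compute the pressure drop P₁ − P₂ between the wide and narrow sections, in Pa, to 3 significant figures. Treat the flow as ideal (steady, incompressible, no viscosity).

By continuity, v₂ = v₁·A₁/A₂ = 4.04·(702/125) = 22.8 m/s.
Along the horizontal streamline, P + ½ρv² is constant.
P₁ − P₂ = ½·923·(22.8² − 4.04²) = ½·923·501 = 231000 Pa.

231000 Pa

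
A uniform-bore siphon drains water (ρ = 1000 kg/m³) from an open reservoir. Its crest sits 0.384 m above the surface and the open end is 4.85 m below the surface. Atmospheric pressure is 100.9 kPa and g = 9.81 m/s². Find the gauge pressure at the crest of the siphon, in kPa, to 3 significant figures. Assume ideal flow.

Bernoulli surface→outlet gives ½v² = g·h_out, so v = √(2·9.81·4.85) = 9.75 m/s.
With constant cross-section the crest speed equals v; applying Bernoulli from the surface up to the crest, P_top = P_atm − ½ρv² − ρg·h_top.
P_top = 100900 − ½·1000·9.75² − 1000·9.81·0.384 = 49600 Pa. So P_gauge = P_top − P_atm = -51300 Pa.

P_gauge ≈ -51.3 kPa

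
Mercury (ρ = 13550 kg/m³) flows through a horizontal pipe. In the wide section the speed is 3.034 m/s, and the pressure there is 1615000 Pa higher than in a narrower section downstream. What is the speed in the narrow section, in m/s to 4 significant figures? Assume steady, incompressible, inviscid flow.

Horizontal Bernoulli: P₁ + ½ρv₁² = P₂ + ½ρv₂², so v₂² = v₁² + 2(P₁ − P₂)/ρ.
v₂ = √(3.034² + 2·1615000/13550) = √(9.205 + 238.4) = 15.73 m/s.

v₂ ≈ 15.73 m/s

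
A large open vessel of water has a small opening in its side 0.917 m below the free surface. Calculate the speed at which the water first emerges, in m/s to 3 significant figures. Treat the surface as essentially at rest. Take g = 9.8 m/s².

Bernoulli from surface to hole (P equal, v_surface ≈ 0): v = √(2gh) = √(2×9.8×0.917) = 4.24 m/s.

4.24 m/s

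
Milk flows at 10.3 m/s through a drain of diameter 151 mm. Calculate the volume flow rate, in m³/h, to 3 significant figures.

Q = A·v = 0.0179 m² × 10.3 m/s = 0.184 m³/s.
Converting: 0.184 m³/s × 3600 = 664 m³/h.

Q = 664 m³/h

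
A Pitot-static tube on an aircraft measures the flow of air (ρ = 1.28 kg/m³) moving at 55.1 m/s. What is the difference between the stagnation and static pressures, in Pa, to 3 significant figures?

The dynamic pressure equals the rise in static pressure at the stagnation point: ΔP = ½ρv².
ΔP = ½·1.28·55.1² = 1940 Pa.

ΔP ≈ 1940 Pa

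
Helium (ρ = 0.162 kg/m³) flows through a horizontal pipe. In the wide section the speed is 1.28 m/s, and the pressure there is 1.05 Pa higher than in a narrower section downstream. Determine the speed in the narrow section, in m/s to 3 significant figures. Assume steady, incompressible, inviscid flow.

Horizontal Bernoulli: P₁ + ½ρv₁² = P₂ + ½ρv₂², so v₂² = v₁² + 2(P₁ − P₂)/ρ.
v₂ = √(1.28² + 2·1.05/0.162) = √(1.64 + 13.0) = 3.82 m/s.

v₂ ≈ 3.82 m/s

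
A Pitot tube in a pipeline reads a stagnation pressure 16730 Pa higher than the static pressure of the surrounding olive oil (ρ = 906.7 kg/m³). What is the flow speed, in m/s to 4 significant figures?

Bernoulli between the free stream and the stagnation point: ½ρv² = P_stag − P_static.
v = √(2ΔP/ρ) = √(2·16730/906.7) = 6.075 m/s.

v = 6.075 m/s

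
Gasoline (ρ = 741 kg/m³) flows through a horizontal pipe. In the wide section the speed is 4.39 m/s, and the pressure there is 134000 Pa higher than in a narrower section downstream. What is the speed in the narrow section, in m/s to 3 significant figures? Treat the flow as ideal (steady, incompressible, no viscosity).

v₂ ≈ 19.5 m/s

Horizontal Bernoulli: P₁ + ½ρv₁² = P₂ + ½ρv₂², so v₂² = v₁² + 2(P₁ − P₂)/ρ.
v₂ = √(4.39² + 2·134000/741) = √(19.3 + 362) = 19.5 m/s.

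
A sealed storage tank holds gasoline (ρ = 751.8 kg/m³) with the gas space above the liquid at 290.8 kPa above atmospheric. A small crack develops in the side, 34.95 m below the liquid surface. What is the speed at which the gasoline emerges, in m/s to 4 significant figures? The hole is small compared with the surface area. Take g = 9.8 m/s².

Take point 1 at the surface (v₁ ≈ 0) and point 2 at the hole (at atmospheric pressure). Bernoulli: P₁ + ρg h = P_atm + ½ρv₂².
With P₁ − P_atm = 290800 Pa, v₂ = √(2gh + 2ΔP/ρ) = √(2·9.8·34.95 + 2·290800/751.8) = 38.19 m/s.

38.19 m/s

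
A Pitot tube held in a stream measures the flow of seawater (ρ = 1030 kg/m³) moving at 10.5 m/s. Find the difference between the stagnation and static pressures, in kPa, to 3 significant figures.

56.8 kPa

Bernoulli between the free stream and the stagnation point: ½ρv² = P_stag − P_static.
ΔP = ½·1030·10.5² = 56800 Pa.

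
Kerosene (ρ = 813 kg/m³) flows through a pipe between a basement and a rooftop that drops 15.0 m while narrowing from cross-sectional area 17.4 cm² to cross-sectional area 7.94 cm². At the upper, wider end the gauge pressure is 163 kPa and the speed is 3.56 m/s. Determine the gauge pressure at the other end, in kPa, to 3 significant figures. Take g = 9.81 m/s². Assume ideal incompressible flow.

P₂ ≈ 263 kPa

Continuity gives A₁v₁ = A₂v₂, so v₂ = (17.4 cm²)/(7.94 cm²) × 3.56 m/s = 7.80 m/s.
Bernoulli: P₁ + ½ρv₁² + ρg h₁ = P₂ + ½ρv₂² + ρg h₂, so P₂ = P₁ + ½ρ(v₁² − v₂²) − ρg(h₂ − h₁).
P₂ = 163000 + ½·813·(3.56² − 7.80²) − 813·9.81·(−15.0) = 163000 + (-19600) − (-120000) = 263000 Pa.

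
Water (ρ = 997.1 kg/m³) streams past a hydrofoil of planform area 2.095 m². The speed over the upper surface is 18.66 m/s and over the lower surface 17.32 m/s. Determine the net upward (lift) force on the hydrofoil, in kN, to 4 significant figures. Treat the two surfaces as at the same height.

50.36 kN

The faster flow above has the lower pressure; Bernoulli (same height) gives ΔP = ½ρ(v_up² − v_low²).
ΔP = ½·997.1·(18.66² − 17.32²) = 24040 Pa.
Lift = ΔP · A = 24040 × 2.095 = 50360 N.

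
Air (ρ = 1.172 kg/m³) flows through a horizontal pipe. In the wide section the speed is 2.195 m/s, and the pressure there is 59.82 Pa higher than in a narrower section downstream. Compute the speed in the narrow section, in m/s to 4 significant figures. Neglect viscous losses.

v₂ ≈ 10.34 m/s

Along the level pipe P + ½ρv² is conserved, hence v₂² = v₁² + 2(P₁ − P₂)/ρ.
v₂ = √(2.195² + 2·59.82/1.172) = √(4.818 + 102.1) = 10.34 m/s.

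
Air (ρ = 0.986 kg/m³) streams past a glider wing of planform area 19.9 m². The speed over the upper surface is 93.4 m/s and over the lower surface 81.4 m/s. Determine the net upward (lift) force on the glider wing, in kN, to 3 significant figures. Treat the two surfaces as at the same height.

From P + ½ρv² = const at equal height, P_low − P_up = ½ρ(v_up² − v_low²).
ΔP = ½·0.986·(93.4² − 81.4²) = 1030 Pa.
Lift = ΔP · A = 1030 × 19.9 = 20600 N.

20.6 kN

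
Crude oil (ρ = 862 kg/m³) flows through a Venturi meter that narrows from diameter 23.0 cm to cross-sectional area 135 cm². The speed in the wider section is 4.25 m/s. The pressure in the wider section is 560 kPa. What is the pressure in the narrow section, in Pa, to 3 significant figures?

Continuity gives A₁v₁ = A₂v₂, so v₂ = (415 cm²)/(135 cm²) × 4.25 m/s = 13.1 m/s.
Bernoulli (h₁ = h₂): P₁ − P₂ = ½ρ(v₂² − v₁²).
P₂ = P₁ − ½ρ(v₂² − v₁²) = 560000 − ½·862·(13.1² − 4.25²) = 560000 − 66000 = 494000 Pa.

494000 Pa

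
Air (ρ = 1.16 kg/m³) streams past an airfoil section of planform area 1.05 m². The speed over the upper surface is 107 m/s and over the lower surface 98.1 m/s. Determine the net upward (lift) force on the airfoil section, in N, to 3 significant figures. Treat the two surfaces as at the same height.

F ≈ 1110 N

From P + ½ρv² = const at equal height, P_low − P_up = ½ρ(v_up² − v_low²).
ΔP = ½·1.16·(107² − 98.1²) = 1060 Pa.
Lift = ΔP · A = 1060 × 1.05 = 1110 N.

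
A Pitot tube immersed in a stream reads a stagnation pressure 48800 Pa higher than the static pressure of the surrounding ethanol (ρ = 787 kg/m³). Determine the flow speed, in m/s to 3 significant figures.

v ≈ 11.1 m/s

Bernoulli between the free stream and the stagnation point: ½ρv² = P_stag − P_static.
v = √(2ΔP/ρ) = √(2·48800/787) = 11.1 m/s.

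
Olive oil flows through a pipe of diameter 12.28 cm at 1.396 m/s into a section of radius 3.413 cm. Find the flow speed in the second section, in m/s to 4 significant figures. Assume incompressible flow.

By continuity, v₂ = v₁·A₁/A₂ = 1.396·(118.4/36.60) = 4.518 m/s.

v₂ ≈ 4.518 m/s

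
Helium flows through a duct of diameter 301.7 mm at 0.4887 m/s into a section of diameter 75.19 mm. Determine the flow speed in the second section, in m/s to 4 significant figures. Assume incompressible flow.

v₂ ≈ 7.868 m/s

The volume flow rate is constant, so v₂ = (A₁/A₂)v₁ = (714.9/44.40)·0.4887 = 7.868 m/s.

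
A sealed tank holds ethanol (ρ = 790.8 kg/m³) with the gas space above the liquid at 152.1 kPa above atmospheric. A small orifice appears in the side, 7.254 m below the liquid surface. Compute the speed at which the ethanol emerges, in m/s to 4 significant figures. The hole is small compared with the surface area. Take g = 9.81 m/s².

Take point 1 at the surface (v₁ ≈ 0) and point 2 at the hole (at atmospheric pressure). Bernoulli: P₁ + ρg h = P_atm + ½ρv₂².
With P₁ − P_atm = 152100 Pa, v₂ = √(2gh + 2ΔP/ρ) = √(2·9.81·7.254 + 2·152100/790.8) = 22.96 m/s.

v ≈ 22.96 m/s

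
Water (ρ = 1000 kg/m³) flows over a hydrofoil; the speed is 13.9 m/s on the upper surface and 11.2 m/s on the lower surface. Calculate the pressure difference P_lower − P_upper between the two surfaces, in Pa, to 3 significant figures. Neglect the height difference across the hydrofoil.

ΔP ≈ 33900 Pa

With negligible Δh, P + ½ρv² is constant, so P_low − P_up = ½ρ(v_up² − v_low²).
ΔP = ½·1000·(13.9² − 11.2²) = 33900 Pa.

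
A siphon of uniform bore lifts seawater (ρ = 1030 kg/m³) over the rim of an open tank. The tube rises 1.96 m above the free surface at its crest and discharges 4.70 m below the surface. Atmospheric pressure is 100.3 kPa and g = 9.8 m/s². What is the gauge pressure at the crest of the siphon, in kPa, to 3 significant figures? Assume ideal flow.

P_gauge ≈ -67.2 kPa

From the surface to the outlet (both open to atmosphere, surface at rest): v = √(2g·h_out) = √(2·9.8·4.70) = 9.60 m/s.
With constant cross-section the crest speed equals v; applying Bernoulli from the surface up to the crest, P_top = P_atm − ½ρv² − ρg·h_top.
P_top = 100300 − ½·1030·9.60² − 1030·9.8·1.96 = 33100 Pa. So P_gauge = P_top − P_atm = -67200 Pa.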